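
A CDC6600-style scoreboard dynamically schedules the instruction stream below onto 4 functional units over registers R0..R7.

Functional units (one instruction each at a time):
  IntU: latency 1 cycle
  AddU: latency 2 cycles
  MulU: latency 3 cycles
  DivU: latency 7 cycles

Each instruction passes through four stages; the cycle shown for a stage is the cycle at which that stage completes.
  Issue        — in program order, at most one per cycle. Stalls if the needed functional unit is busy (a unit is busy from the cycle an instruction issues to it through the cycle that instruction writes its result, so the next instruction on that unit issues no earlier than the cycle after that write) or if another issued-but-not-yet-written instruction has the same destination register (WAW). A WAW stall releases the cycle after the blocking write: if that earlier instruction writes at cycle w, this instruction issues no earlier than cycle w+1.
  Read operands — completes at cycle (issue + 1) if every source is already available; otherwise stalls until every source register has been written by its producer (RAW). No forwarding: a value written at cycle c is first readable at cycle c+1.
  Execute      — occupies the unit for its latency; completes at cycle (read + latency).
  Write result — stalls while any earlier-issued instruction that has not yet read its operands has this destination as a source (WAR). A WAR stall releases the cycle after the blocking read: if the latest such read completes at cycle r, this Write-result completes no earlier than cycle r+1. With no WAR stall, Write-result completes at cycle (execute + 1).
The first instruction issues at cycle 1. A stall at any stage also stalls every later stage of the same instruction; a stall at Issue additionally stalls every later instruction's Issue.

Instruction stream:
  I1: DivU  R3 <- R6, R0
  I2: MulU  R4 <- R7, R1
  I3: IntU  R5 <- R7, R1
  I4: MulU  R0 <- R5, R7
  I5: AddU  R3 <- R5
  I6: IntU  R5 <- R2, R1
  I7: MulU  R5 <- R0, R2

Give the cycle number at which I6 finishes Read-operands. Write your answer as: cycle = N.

c1: I1 dispatched to DivU
c2: I1 operands ready | I2 dispatched to MulU
c3: I2 operands ready | I3 dispatched to IntU
c4: I3 operands ready
c5: I3 complete
c6: I2 complete | R5←I3
c7: R4←I2
c8: I4 dispatched to MulU
c9: I1 complete | I4 operands ready
c10: R3←I1
c11: I5 dispatched to AddU
c12: I4 complete | I5 operands ready | I6 dispatched to IntU
c13: R0←I4 | I6 operands ready
c14: I5 complete | I6 complete
c15: R3←I5 | R5←I6
c16: I7 dispatched to MulU
c17: I7 operands ready
c20: I7 complete
c21: R5←I7

cycle = 13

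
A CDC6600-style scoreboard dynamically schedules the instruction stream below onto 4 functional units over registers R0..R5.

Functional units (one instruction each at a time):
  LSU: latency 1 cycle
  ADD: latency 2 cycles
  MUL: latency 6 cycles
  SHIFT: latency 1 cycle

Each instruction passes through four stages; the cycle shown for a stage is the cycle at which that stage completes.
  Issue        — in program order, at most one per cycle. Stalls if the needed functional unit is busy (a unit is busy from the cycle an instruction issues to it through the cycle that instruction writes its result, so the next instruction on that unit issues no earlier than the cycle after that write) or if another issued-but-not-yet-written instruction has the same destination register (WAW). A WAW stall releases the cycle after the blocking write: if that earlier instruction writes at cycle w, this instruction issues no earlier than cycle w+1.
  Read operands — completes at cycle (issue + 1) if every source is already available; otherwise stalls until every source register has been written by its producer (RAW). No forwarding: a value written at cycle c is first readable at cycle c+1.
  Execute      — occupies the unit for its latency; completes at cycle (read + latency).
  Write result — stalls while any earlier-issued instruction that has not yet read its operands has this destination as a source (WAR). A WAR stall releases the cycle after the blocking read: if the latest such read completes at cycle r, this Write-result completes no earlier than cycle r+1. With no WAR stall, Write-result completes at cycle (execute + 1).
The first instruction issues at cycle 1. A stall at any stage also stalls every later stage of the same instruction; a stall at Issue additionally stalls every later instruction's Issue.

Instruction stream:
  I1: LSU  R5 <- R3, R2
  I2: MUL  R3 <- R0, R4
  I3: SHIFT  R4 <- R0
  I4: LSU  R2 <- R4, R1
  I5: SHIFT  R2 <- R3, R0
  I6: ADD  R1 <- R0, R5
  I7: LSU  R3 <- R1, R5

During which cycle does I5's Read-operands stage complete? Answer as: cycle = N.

cycle = 11

I1  is:1  ro:2  ex:3  wr:4
I2  is:2  ro:3  ex:9  wr:10
I3  is:3  ro:4  ex:5  wr:6
I4  is:5  ro:7  ex:8  wr:9  — struct: LSU busy until I1 writes@4, RAW R4: wait I3 write@6
I5  is:10  ro:11  ex:12  wr:13  — WAW R2: wait I4 write@9
I6  is:11  ro:12  ex:14  wr:15
I7  is:12  ro:16  ex:17  wr:18  — RAW R1: wait I6 write@15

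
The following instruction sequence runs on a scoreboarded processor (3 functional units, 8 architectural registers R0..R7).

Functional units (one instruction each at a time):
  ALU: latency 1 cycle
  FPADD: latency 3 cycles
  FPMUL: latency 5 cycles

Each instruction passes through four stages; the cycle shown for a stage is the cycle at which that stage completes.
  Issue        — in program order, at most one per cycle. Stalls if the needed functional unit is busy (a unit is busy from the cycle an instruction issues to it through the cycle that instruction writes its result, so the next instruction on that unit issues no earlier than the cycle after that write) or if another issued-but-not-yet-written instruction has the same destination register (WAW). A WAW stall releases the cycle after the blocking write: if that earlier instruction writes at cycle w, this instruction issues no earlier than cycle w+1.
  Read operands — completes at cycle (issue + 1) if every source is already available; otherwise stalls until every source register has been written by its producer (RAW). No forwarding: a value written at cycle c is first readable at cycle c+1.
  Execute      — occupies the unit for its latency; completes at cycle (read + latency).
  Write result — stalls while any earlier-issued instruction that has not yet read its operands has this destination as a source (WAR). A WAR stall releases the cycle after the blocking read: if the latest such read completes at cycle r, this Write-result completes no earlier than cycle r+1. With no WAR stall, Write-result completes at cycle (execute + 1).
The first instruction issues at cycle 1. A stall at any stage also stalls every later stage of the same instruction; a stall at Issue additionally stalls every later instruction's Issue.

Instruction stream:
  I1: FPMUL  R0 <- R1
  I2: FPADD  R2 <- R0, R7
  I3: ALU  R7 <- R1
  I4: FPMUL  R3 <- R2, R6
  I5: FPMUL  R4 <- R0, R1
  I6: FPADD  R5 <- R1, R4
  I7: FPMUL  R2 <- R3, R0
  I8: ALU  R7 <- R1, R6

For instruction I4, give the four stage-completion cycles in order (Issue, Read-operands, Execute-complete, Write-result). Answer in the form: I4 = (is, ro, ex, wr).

c1: issue I1 (FPMUL)
c2: I1 read-ops · issue I2 (FPADD)
c3: issue I3 (ALU)
c4: I3 read-ops
c5: I3 finished on ALU
c7: I1 finished on FPMUL
c8: I1→R0
c9: I2 read-ops · issue I4 (FPMUL)
c10: I3→R7
c12: I2 finished on FPADD
c13: I2→R2
c14: I4 read-ops
c19: I4 finished on FPMUL
c20: I4→R3
c21: issue I5 (FPMUL)
c22: I5 read-ops · issue I6 (FPADD)
c27: I5 finished on FPMUL
c28: I5→R4
c29: I6 read-ops · issue I7 (FPMUL)
c30: I7 read-ops · issue I8 (ALU)
c31: I8 read-ops
c32: I6 finished on FPADD · I8 finished on ALU
c33: I6→R5 · I8→R7
c35: I7 finished on FPMUL
c36: I7→R2

I4 = (9, 14, 19, 20)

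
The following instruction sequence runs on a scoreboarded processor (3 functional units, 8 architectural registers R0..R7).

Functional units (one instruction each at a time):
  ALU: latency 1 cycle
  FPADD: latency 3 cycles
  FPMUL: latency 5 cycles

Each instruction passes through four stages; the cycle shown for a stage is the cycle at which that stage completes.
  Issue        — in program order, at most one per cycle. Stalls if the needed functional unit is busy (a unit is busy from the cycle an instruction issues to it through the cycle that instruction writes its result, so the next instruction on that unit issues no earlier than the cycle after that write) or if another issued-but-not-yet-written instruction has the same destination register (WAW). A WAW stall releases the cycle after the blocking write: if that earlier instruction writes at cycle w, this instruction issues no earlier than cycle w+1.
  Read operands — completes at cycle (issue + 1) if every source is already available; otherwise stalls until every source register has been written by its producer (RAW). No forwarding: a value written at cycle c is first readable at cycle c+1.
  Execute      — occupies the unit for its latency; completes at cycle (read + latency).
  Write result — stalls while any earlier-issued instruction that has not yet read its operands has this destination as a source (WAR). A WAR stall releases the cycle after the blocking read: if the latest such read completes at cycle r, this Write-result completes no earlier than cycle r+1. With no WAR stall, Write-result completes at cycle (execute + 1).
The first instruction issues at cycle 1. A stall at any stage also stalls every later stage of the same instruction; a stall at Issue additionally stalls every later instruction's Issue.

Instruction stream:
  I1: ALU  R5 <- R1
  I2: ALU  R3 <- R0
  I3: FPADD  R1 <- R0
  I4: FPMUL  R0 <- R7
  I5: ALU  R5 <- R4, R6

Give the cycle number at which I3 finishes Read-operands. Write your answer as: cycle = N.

cycle = 7

  I1 | 1 | 2 | 3 | 4
  I2 | 5 | 6 | 7 | 8   struct: ALU busy until I1 writes@4
  I3 | 6 | 7 | 10 | 11
  I4 | 7 | 8 | 13 | 14
  I5 | 9 | 10 | 11 | 12   struct: ALU busy until I2 writes@8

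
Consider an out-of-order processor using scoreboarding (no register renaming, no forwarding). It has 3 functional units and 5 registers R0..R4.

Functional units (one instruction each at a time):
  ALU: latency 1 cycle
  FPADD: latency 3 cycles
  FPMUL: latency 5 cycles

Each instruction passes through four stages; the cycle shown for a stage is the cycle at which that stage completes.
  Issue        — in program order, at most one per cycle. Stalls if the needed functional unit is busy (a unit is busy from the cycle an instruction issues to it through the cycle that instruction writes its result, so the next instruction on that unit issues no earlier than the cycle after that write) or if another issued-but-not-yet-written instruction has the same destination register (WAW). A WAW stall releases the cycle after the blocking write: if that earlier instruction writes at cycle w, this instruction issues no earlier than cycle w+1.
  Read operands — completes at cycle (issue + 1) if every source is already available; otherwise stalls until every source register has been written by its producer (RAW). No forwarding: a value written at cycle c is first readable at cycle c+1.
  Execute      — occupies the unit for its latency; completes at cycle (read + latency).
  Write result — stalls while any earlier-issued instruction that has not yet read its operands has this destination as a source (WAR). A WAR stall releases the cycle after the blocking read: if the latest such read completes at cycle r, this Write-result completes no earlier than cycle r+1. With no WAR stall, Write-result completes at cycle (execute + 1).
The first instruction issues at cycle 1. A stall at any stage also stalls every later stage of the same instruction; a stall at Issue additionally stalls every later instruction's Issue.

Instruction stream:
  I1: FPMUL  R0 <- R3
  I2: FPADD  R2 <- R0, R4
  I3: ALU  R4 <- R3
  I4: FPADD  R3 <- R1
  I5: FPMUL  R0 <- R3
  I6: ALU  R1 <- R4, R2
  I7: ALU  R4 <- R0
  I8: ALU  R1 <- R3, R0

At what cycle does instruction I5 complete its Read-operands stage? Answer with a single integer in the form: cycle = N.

cycle = 20

  I1 | 1 | 2 | 7 | 8
  I2 | 2 | 9 | 12 | 13   RAW R0: wait I1 write@8
  I3 | 3 | 4 | 5 | 10   WAR R4: wait I2 read@9
  I4 | 14 | 15 | 18 | 19   struct: FPADD busy until I2 writes@13
  I5 | 15 | 20 | 25 | 26   RAW R3: wait I4 write@19
  I6 | 16 | 17 | 18 | 19
  I7 | 20 | 27 | 28 | 29   struct: ALU busy until I6 writes@19 · RAW R0: wait I5 write@26
  I8 | 30 | 31 | 32 | 33   struct: ALU busy until I7 writes@29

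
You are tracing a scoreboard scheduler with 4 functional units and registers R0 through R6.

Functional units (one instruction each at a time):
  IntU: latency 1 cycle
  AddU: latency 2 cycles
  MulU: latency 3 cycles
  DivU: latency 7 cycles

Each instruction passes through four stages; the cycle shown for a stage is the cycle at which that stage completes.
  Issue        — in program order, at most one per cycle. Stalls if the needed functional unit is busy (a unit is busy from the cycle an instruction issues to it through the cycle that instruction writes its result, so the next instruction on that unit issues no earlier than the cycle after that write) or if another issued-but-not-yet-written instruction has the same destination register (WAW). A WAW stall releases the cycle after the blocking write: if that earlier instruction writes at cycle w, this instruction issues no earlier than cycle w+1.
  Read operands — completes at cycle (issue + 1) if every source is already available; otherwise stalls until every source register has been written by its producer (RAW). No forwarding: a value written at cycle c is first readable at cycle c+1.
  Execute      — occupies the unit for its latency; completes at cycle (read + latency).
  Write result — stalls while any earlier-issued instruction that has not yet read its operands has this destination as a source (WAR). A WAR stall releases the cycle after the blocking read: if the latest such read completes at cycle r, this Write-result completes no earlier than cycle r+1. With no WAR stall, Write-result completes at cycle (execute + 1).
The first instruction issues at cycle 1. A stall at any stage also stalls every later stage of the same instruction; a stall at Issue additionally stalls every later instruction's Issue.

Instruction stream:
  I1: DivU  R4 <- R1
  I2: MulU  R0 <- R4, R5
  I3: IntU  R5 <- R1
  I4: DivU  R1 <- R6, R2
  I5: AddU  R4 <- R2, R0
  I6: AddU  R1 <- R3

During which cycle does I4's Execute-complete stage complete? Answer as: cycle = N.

cycle = 19

I1: IS=1 RO=2 EX=9 WR=10
I2: IS=2 RO=11 EX=14 WR=15  [RAW R4: wait I1 write@10]
I3: IS=3 RO=4 EX=5 WR=12  [WAR R5: wait I2 read@11]
I4: IS=11 RO=12 EX=19 WR=20  [struct: DivU busy until I1 writes@10]
I5: IS=12 RO=16 EX=18 WR=19  [RAW R0: wait I2 write@15]
I6: IS=21 RO=22 EX=24 WR=25  [WAW R1: wait I4 write@20]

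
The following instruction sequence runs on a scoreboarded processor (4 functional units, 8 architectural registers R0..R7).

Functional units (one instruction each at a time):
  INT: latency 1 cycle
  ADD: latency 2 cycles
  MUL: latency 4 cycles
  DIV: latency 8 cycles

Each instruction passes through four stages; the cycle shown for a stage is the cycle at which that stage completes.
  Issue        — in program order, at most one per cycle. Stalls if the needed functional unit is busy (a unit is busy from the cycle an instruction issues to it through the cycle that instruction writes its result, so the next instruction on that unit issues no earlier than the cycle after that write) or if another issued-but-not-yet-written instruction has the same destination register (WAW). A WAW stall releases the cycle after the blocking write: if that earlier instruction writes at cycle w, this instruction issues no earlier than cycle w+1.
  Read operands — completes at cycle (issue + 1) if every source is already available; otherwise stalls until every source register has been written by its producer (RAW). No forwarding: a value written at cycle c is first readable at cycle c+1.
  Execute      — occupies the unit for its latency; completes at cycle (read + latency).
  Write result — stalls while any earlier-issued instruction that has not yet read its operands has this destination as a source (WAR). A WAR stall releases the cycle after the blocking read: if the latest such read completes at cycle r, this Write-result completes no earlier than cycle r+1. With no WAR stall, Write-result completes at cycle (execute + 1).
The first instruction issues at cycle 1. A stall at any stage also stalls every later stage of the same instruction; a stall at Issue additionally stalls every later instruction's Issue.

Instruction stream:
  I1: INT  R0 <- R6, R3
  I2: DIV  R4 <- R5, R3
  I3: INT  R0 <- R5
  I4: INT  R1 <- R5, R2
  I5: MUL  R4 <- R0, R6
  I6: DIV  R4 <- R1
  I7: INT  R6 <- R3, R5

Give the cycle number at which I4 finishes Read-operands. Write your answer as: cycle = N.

cycle = 10

[1] I1→INT
[2] I1 RO; I2→DIV
[3] I1 EX; I2 RO
[4] I1 WR R0
[5] I3→INT
[6] I3 RO
[7] I3 EX
[8] I3 WR R0
[9] I4→INT
[10] I4 RO
[11] I2 EX; I4 EX
[12] I2 WR R4; I4 WR R1
[13] I5→MUL
[14] I5 RO
[18] I5 EX
[19] I5 WR R4
[20] I6→DIV
[21] I6 RO; I7→INT
[22] I7 RO
[23] I7 EX
[24] I7 WR R6
[29] I6 EX
[30] I6 WR R4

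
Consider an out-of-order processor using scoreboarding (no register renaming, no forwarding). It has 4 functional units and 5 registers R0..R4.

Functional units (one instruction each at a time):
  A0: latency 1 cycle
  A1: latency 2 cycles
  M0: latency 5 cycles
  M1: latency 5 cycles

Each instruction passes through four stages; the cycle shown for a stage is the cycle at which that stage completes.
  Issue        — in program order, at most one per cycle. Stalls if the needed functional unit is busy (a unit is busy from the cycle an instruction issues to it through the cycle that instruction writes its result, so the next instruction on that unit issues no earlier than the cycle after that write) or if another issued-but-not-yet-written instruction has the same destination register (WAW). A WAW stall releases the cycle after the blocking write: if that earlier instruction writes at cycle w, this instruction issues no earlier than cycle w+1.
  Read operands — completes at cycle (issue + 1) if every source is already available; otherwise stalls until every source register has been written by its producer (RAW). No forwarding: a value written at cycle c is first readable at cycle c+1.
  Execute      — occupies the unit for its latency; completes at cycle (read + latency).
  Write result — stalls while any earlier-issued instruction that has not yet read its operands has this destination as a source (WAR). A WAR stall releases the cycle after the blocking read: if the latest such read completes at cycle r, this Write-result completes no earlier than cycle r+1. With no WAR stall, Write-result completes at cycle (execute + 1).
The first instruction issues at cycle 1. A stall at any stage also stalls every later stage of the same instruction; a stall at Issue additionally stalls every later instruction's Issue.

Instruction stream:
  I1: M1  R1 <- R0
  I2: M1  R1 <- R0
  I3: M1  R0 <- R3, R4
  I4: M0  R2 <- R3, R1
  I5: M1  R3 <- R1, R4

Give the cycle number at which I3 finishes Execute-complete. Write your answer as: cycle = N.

cycle 1: I1 issues→M1
cycle 2: I1 reads
cycle 7: I1 exec-done
cycle 8: I1 writes R1
cycle 9: I2 issues→M1
cycle 10: I2 reads
cycle 15: I2 exec-done
cycle 16: I2 writes R1
cycle 17: I3 issues→M1
cycle 18: I3 reads, I4 issues→M0
cycle 19: I4 reads
cycle 23: I3 exec-done
cycle 24: I3 writes R0, I4 exec-done
cycle 25: I4 writes R2, I5 issues→M1
cycle 26: I5 reads
cycle 31: I5 exec-done
cycle 32: I5 writes R3

cycle = 23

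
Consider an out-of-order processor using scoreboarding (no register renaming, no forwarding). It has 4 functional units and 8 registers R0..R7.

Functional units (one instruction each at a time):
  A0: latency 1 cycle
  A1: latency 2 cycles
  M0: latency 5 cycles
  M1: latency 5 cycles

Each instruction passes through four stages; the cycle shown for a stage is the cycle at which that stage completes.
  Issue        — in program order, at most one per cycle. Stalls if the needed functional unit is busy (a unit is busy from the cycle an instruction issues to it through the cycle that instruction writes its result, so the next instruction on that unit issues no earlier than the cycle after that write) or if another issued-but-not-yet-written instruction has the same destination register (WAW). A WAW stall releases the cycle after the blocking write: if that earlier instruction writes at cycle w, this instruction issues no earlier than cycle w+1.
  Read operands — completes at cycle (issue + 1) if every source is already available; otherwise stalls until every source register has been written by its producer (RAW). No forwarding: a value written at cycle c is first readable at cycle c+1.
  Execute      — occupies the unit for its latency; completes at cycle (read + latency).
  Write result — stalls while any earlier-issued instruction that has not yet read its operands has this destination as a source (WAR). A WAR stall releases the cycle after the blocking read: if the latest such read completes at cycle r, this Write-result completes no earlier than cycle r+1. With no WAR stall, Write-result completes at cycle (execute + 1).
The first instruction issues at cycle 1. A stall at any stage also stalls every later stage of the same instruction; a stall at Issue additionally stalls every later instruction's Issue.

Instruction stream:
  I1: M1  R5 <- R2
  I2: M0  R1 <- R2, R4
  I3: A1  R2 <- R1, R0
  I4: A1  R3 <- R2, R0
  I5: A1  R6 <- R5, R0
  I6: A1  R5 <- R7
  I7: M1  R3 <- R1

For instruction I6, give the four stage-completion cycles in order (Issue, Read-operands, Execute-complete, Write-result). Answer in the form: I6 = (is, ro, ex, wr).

I6 = (24, 25, 27, 28)

I1  is:1  ro:2  ex:7  wr:8
I2  is:2  ro:3  ex:8  wr:9
I3  is:3  ro:10  ex:12  wr:13  — RAW R1: wait I2 write@9
I4  is:14  ro:15  ex:17  wr:18  — struct: A1 busy until I3 writes@13
I5  is:19  ro:20  ex:22  wr:23  — struct: A1 busy until I4 writes@18
I6  is:24  ro:25  ex:27  wr:28  — struct: A1 busy until I5 writes@23
I7  is:25  ro:26  ex:31  wr:32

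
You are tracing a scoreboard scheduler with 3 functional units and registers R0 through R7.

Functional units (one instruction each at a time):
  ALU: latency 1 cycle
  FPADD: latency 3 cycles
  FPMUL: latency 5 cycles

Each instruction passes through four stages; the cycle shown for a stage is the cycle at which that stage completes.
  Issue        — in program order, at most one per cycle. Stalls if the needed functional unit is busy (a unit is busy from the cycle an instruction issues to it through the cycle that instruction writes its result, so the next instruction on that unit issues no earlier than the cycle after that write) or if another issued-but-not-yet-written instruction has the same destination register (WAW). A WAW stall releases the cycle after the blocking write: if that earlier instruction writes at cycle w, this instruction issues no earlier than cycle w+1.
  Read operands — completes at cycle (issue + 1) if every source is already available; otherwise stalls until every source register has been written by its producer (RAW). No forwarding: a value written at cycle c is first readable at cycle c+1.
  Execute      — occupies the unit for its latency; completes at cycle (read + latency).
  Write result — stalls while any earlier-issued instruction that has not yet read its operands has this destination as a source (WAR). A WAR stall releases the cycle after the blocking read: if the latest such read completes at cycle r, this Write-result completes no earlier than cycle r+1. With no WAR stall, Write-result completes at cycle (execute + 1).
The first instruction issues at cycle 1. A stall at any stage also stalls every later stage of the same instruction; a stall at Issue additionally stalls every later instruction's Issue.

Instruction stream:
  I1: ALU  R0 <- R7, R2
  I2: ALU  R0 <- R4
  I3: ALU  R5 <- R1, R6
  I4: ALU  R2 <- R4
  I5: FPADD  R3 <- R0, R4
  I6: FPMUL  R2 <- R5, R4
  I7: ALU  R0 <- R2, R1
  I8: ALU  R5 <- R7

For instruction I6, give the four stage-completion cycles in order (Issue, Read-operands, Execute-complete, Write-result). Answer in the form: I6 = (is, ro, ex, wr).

I1  is:1  ro:2  ex:3  wr:4
I2  is:5  ro:6  ex:7  wr:8  — struct: ALU busy until I1 writes@4
I3  is:9  ro:10  ex:11  wr:12  — struct: ALU busy until I2 writes@8
I4  is:13  ro:14  ex:15  wr:16  — struct: ALU busy until I3 writes@12
I5  is:14  ro:15  ex:18  wr:19
I6  is:17  ro:18  ex:23  wr:24  — WAW R2: wait I4 write@16
I7  is:18  ro:25  ex:26  wr:27  — RAW R2: wait I6 write@24
I8  is:28  ro:29  ex:30  wr:31  — struct: ALU busy until I7 writes@27

I6 = (17, 18, 23, 24)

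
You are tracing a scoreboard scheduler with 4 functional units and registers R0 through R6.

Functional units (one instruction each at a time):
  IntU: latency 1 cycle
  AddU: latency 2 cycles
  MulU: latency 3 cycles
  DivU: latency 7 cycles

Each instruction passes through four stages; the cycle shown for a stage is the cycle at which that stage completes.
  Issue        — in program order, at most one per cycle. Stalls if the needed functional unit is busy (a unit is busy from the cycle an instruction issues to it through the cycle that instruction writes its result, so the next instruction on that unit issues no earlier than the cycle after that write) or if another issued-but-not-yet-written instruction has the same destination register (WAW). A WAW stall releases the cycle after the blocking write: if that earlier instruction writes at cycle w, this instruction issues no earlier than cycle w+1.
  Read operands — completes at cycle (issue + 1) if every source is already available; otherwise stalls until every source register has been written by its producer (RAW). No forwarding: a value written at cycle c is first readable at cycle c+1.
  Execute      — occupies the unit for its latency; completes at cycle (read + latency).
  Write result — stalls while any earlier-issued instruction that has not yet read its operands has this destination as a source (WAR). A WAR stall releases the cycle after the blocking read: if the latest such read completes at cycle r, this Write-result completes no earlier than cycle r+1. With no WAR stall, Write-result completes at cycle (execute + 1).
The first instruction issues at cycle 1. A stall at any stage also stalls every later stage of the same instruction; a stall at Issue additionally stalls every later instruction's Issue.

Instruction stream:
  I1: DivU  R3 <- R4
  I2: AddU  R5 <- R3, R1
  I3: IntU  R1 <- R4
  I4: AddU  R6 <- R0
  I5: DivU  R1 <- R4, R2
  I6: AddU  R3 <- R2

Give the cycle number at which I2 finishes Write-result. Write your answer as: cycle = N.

I1 -> (1, 2, 9, 10)
I2 -> (2, 11, 13, 14)  // RAW R3: wait I1 write@10
I3 -> (3, 4, 5, 12)  // WAR R1: wait I2 read@11
I4 -> (15, 16, 18, 19)  // struct: AddU busy until I2 writes@14
I5 -> (16, 17, 24, 25)
I6 -> (20, 21, 23, 24)  // struct: AddU busy until I4 writes@19

cycle = 14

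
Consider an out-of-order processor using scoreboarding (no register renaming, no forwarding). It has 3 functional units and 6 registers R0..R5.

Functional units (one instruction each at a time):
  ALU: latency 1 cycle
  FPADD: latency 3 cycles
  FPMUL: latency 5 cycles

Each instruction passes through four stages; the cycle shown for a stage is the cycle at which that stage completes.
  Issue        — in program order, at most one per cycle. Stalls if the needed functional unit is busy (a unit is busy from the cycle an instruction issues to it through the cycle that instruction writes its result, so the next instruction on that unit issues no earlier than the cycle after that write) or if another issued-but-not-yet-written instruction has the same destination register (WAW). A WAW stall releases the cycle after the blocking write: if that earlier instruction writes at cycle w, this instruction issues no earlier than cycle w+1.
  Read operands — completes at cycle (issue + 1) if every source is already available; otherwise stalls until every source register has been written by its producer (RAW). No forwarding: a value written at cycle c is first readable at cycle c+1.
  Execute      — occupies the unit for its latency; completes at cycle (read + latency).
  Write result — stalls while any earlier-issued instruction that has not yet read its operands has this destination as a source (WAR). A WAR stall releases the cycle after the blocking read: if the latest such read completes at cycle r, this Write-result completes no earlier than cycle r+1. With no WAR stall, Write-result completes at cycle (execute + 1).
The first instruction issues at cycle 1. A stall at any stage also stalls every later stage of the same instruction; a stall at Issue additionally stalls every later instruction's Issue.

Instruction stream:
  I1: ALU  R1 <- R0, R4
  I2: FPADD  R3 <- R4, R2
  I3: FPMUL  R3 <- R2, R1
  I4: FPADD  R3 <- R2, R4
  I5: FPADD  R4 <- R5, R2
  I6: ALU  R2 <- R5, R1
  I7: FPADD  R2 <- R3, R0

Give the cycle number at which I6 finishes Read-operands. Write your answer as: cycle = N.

  I1 | 1 | 2 | 3 | 4
  I2 | 2 | 3 | 6 | 7
  I3 | 8 | 9 | 14 | 15   WAW R3: wait I2 write@7
  I4 | 16 | 17 | 20 | 21   WAW R3: wait I3 write@15
  I5 | 22 | 23 | 26 | 27   struct: FPADD busy until I4 writes@21
  I6 | 23 | 24 | 25 | 26
  I7 | 28 | 29 | 32 | 33   struct: FPADD busy until I5 writes@27

cycle = 24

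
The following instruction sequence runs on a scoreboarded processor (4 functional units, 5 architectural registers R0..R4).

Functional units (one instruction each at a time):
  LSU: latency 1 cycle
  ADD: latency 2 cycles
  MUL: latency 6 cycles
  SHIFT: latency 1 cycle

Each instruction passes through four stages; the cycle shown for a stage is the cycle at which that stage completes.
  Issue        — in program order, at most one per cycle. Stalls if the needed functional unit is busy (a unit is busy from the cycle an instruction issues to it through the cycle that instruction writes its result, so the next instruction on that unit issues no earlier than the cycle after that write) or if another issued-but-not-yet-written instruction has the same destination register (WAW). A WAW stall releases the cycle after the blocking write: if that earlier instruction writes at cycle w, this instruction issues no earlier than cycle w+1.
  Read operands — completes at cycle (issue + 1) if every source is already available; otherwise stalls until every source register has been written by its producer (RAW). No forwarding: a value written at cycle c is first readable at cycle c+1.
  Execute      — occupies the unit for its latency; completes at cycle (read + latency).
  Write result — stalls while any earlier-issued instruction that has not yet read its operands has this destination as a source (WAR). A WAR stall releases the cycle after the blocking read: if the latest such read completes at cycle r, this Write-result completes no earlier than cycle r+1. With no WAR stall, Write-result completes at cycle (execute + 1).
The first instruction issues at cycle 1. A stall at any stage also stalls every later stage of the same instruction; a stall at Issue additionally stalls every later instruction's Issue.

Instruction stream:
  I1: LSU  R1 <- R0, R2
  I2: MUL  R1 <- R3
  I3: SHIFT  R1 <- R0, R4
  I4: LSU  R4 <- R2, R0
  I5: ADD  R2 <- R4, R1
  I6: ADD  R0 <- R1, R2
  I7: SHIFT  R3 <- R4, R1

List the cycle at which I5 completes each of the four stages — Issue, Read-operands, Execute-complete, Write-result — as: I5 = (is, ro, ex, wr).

I5 = (16, 19, 21, 22)

1) issue 1, read 2, done 3, write 4
2) issue 5, read 6, done 12, write 13  <WAW R1: wait I1 write@4>
3) issue 14, read 15, done 16, write 17  <WAW R1: wait I2 write@13>
4) issue 15, read 16, done 17, write 18
5) issue 16, read 19, done 21, write 22  <RAW R4: wait I4 write@18>
6) issue 23, read 24, done 26, write 27  <struct: ADD busy until I5 writes@22>
7) issue 24, read 25, done 26, write 27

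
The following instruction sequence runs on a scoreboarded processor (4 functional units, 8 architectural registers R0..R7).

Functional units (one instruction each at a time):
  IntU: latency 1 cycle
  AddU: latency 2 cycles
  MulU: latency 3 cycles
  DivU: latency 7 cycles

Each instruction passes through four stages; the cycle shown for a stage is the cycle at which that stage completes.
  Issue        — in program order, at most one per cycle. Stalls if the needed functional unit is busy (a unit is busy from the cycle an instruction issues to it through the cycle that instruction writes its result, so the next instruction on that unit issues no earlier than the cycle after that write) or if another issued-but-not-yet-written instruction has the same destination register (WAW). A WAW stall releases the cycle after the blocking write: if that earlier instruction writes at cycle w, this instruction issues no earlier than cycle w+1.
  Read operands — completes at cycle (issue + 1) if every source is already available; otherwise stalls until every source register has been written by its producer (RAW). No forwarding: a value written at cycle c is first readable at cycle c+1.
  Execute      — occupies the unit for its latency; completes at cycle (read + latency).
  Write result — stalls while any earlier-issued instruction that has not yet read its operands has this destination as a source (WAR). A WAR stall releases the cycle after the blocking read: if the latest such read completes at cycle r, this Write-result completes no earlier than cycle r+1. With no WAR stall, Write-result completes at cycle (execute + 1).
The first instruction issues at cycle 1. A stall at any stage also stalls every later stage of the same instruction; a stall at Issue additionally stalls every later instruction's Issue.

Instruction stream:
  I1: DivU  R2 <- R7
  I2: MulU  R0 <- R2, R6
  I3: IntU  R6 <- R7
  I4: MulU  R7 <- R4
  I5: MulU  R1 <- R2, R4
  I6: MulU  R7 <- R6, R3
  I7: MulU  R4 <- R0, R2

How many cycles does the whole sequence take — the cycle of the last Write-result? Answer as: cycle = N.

c1: I1 dispatched to DivU
c2: I1 operands ready; I2 dispatched to MulU
c3: I3 dispatched to IntU
c4: I3 operands ready
c5: I3 complete
c9: I1 complete
c10: R2←I1
c11: I2 operands ready
c12: R6←I3
c14: I2 complete
c15: R0←I2
c16: I4 dispatched to MulU
c17: I4 operands ready
c20: I4 complete
c21: R7←I4
c22: I5 dispatched to MulU
c23: I5 operands ready
c26: I5 complete
c27: R1←I5
c28: I6 dispatched to MulU
c29: I6 operands ready
c32: I6 complete
c33: R7←I6
c34: I7 dispatched to MulU
c35: I7 operands ready
c38: I7 complete
c39: R4←I7

cycle = 39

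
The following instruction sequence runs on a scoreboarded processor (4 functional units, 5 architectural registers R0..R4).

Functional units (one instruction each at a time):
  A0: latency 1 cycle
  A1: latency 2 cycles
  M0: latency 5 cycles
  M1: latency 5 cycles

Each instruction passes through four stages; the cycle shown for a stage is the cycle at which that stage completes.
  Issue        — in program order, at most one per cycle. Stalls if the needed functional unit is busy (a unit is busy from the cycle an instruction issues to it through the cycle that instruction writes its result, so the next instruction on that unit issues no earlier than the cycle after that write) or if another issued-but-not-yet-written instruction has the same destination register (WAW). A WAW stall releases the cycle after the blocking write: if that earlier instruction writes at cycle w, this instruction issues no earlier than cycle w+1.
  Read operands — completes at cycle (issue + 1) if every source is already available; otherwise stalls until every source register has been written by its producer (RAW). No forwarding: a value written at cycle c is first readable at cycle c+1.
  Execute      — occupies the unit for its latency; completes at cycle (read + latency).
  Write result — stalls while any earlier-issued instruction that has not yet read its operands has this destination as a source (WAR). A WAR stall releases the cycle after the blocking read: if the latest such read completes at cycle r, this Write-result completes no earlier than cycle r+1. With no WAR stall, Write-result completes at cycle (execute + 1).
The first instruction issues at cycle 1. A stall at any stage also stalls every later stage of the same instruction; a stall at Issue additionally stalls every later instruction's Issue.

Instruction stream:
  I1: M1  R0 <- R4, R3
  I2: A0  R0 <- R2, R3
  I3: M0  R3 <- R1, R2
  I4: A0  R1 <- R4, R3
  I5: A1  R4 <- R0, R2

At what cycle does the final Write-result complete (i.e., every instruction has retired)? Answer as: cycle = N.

I1 -> (1, 2, 7, 8)
I2 -> (9, 10, 11, 12)  // WAW R0: wait I1 write@8
I3 -> (10, 11, 16, 17)
I4 -> (13, 18, 19, 20)  // struct: A0 busy until I2 writes@12, RAW R3: wait I3 write@17
I5 -> (14, 15, 17, 19)  // WAR R4: wait I4 read@18

cycle = 20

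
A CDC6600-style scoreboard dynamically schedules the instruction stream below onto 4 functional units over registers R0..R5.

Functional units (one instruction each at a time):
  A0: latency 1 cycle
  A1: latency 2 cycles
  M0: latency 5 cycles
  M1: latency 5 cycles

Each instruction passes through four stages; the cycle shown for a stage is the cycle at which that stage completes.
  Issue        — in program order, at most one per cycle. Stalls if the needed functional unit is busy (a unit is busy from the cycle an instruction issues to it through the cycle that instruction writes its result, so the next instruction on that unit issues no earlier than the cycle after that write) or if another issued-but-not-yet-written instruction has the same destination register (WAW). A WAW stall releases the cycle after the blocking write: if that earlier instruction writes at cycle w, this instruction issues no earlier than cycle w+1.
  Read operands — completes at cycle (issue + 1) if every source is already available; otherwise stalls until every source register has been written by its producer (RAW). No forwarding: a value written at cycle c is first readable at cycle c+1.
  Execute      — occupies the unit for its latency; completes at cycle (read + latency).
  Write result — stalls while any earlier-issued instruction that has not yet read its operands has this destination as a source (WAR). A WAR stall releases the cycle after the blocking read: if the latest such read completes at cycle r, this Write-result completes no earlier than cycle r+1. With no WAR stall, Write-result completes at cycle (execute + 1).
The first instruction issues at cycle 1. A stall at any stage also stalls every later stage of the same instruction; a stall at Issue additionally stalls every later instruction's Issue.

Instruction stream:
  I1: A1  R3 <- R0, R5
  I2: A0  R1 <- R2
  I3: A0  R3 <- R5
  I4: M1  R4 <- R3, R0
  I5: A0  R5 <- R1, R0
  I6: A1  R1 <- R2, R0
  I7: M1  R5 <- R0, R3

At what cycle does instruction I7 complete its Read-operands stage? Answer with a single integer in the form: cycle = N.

cycle = 18

I1  is:1  ro:2  ex:4  wr:5
I2  is:2  ro:3  ex:4  wr:5
I3  is:6  ro:7  ex:8  wr:9  — struct: A0 busy until I2 writes@5
I4  is:7  ro:10  ex:15  wr:16  — RAW R3: wait I3 write@9
I5  is:10  ro:11  ex:12  wr:13  — struct: A0 busy until I3 writes@9
I6  is:11  ro:12  ex:14  wr:15
I7  is:17  ro:18  ex:23  wr:24  — struct: M1 busy until I4 writes@16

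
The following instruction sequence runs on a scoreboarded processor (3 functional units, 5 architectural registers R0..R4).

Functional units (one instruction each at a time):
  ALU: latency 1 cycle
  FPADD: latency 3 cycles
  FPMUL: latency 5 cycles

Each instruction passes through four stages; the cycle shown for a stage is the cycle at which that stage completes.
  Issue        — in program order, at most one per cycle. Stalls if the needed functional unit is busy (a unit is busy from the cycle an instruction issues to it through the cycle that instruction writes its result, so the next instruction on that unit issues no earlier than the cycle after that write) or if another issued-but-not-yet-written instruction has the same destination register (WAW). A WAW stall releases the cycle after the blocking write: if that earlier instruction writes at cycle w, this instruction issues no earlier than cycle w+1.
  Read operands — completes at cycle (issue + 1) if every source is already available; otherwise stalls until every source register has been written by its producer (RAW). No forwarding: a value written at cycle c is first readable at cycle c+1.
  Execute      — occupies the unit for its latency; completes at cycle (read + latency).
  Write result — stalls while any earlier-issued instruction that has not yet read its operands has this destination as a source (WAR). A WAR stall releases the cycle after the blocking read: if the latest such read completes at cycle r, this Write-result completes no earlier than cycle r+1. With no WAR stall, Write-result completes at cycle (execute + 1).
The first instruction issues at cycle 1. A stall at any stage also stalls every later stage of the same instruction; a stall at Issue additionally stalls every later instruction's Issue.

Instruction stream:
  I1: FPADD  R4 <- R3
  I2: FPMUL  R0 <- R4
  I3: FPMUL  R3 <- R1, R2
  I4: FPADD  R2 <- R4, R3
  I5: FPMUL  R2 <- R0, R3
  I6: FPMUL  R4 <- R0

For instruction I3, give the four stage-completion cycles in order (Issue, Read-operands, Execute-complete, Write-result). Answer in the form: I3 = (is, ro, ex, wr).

cycle 1: issue I1 (FPADD)
cycle 2: I1 read-ops, issue I2 (FPMUL)
cycle 5: I1 finished on FPADD
cycle 6: I1→R4
cycle 7: I2 read-ops
cycle 12: I2 finished on FPMUL
cycle 13: I2→R0
cycle 14: issue I3 (FPMUL)
cycle 15: I3 read-ops, issue I4 (FPADD)
cycle 20: I3 finished on FPMUL
cycle 21: I3→R3
cycle 22: I4 read-ops
cycle 25: I4 finished on FPADD
cycle 26: I4→R2
cycle 27: issue I5 (FPMUL)
cycle 28: I5 read-ops
cycle 33: I5 finished on FPMUL
cycle 34: I5→R2
cycle 35: issue I6 (FPMUL)
cycle 36: I6 read-ops
cycle 41: I6 finished on FPMUL
cycle 42: I6→R4

I3 = (14, 15, 20, 21)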